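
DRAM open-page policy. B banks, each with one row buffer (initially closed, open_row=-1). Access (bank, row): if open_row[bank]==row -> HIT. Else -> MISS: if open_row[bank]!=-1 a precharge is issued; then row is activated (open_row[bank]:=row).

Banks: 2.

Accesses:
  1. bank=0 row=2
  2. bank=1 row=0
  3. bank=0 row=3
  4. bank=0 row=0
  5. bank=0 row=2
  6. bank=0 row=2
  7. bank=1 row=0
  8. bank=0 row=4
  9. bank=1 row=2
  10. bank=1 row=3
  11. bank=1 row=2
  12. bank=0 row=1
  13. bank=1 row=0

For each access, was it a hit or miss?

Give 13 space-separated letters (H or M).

Acc 1: bank0 row2 -> MISS (open row2); precharges=0
Acc 2: bank1 row0 -> MISS (open row0); precharges=0
Acc 3: bank0 row3 -> MISS (open row3); precharges=1
Acc 4: bank0 row0 -> MISS (open row0); precharges=2
Acc 5: bank0 row2 -> MISS (open row2); precharges=3
Acc 6: bank0 row2 -> HIT
Acc 7: bank1 row0 -> HIT
Acc 8: bank0 row4 -> MISS (open row4); precharges=4
Acc 9: bank1 row2 -> MISS (open row2); precharges=5
Acc 10: bank1 row3 -> MISS (open row3); precharges=6
Acc 11: bank1 row2 -> MISS (open row2); precharges=7
Acc 12: bank0 row1 -> MISS (open row1); precharges=8
Acc 13: bank1 row0 -> MISS (open row0); precharges=9

Answer: M M M M M H H M M M M M M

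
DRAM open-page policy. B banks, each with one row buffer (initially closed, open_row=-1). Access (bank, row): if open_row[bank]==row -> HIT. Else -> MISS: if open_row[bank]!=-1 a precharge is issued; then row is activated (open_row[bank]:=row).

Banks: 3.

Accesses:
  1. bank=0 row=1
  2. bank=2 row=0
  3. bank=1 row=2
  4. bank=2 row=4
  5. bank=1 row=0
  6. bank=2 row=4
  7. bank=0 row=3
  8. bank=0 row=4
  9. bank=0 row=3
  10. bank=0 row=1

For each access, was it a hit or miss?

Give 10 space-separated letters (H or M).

Answer: M M M M M H M M M M

Derivation:
Acc 1: bank0 row1 -> MISS (open row1); precharges=0
Acc 2: bank2 row0 -> MISS (open row0); precharges=0
Acc 3: bank1 row2 -> MISS (open row2); precharges=0
Acc 4: bank2 row4 -> MISS (open row4); precharges=1
Acc 5: bank1 row0 -> MISS (open row0); precharges=2
Acc 6: bank2 row4 -> HIT
Acc 7: bank0 row3 -> MISS (open row3); precharges=3
Acc 8: bank0 row4 -> MISS (open row4); precharges=4
Acc 9: bank0 row3 -> MISS (open row3); precharges=5
Acc 10: bank0 row1 -> MISS (open row1); precharges=6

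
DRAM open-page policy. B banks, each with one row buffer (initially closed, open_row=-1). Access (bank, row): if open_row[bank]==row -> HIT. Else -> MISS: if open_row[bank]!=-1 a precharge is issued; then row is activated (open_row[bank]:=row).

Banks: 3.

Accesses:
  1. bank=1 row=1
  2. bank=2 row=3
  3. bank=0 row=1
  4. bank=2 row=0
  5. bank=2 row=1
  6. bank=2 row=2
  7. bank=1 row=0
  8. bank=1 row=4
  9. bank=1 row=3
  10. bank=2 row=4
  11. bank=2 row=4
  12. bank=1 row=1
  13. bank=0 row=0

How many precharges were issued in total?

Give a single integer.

Acc 1: bank1 row1 -> MISS (open row1); precharges=0
Acc 2: bank2 row3 -> MISS (open row3); precharges=0
Acc 3: bank0 row1 -> MISS (open row1); precharges=0
Acc 4: bank2 row0 -> MISS (open row0); precharges=1
Acc 5: bank2 row1 -> MISS (open row1); precharges=2
Acc 6: bank2 row2 -> MISS (open row2); precharges=3
Acc 7: bank1 row0 -> MISS (open row0); precharges=4
Acc 8: bank1 row4 -> MISS (open row4); precharges=5
Acc 9: bank1 row3 -> MISS (open row3); precharges=6
Acc 10: bank2 row4 -> MISS (open row4); precharges=7
Acc 11: bank2 row4 -> HIT
Acc 12: bank1 row1 -> MISS (open row1); precharges=8
Acc 13: bank0 row0 -> MISS (open row0); precharges=9

Answer: 9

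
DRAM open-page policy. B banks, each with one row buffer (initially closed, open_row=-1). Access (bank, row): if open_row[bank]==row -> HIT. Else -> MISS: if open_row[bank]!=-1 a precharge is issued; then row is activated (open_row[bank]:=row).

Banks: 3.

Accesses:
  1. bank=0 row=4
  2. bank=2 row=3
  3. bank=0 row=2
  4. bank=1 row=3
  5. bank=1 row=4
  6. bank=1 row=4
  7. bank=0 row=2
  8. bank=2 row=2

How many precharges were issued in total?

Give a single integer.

Answer: 3

Derivation:
Acc 1: bank0 row4 -> MISS (open row4); precharges=0
Acc 2: bank2 row3 -> MISS (open row3); precharges=0
Acc 3: bank0 row2 -> MISS (open row2); precharges=1
Acc 4: bank1 row3 -> MISS (open row3); precharges=1
Acc 5: bank1 row4 -> MISS (open row4); precharges=2
Acc 6: bank1 row4 -> HIT
Acc 7: bank0 row2 -> HIT
Acc 8: bank2 row2 -> MISS (open row2); precharges=3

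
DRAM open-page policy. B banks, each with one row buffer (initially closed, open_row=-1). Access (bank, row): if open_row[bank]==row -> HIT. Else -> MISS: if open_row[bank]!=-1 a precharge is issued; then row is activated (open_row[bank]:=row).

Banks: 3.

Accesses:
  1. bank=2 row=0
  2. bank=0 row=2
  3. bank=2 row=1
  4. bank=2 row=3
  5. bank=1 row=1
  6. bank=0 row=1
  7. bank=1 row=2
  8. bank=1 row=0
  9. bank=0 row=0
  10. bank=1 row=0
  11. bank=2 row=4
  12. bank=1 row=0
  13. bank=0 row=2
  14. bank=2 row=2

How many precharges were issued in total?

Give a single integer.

Answer: 9

Derivation:
Acc 1: bank2 row0 -> MISS (open row0); precharges=0
Acc 2: bank0 row2 -> MISS (open row2); precharges=0
Acc 3: bank2 row1 -> MISS (open row1); precharges=1
Acc 4: bank2 row3 -> MISS (open row3); precharges=2
Acc 5: bank1 row1 -> MISS (open row1); precharges=2
Acc 6: bank0 row1 -> MISS (open row1); precharges=3
Acc 7: bank1 row2 -> MISS (open row2); precharges=4
Acc 8: bank1 row0 -> MISS (open row0); precharges=5
Acc 9: bank0 row0 -> MISS (open row0); precharges=6
Acc 10: bank1 row0 -> HIT
Acc 11: bank2 row4 -> MISS (open row4); precharges=7
Acc 12: bank1 row0 -> HIT
Acc 13: bank0 row2 -> MISS (open row2); precharges=8
Acc 14: bank2 row2 -> MISS (open row2); precharges=9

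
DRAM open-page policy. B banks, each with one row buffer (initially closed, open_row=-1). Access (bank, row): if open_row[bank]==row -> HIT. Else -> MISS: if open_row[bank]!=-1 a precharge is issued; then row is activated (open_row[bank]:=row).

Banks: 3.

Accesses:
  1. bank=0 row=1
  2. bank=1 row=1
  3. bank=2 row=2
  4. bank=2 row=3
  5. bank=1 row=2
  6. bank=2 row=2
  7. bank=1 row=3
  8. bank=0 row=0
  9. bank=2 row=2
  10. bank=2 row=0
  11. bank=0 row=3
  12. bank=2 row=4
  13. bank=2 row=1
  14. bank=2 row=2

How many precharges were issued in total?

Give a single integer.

Answer: 10

Derivation:
Acc 1: bank0 row1 -> MISS (open row1); precharges=0
Acc 2: bank1 row1 -> MISS (open row1); precharges=0
Acc 3: bank2 row2 -> MISS (open row2); precharges=0
Acc 4: bank2 row3 -> MISS (open row3); precharges=1
Acc 5: bank1 row2 -> MISS (open row2); precharges=2
Acc 6: bank2 row2 -> MISS (open row2); precharges=3
Acc 7: bank1 row3 -> MISS (open row3); precharges=4
Acc 8: bank0 row0 -> MISS (open row0); precharges=5
Acc 9: bank2 row2 -> HIT
Acc 10: bank2 row0 -> MISS (open row0); precharges=6
Acc 11: bank0 row3 -> MISS (open row3); precharges=7
Acc 12: bank2 row4 -> MISS (open row4); precharges=8
Acc 13: bank2 row1 -> MISS (open row1); precharges=9
Acc 14: bank2 row2 -> MISS (open row2); precharges=10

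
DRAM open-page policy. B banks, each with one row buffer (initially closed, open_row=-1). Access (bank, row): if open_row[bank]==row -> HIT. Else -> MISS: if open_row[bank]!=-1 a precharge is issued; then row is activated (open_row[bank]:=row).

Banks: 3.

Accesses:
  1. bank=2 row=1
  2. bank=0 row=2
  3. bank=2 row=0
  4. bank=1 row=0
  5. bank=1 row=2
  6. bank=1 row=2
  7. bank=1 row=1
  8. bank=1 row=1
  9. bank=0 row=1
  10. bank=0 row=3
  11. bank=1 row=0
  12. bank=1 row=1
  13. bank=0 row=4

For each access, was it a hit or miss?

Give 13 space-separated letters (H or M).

Answer: M M M M M H M H M M M M M

Derivation:
Acc 1: bank2 row1 -> MISS (open row1); precharges=0
Acc 2: bank0 row2 -> MISS (open row2); precharges=0
Acc 3: bank2 row0 -> MISS (open row0); precharges=1
Acc 4: bank1 row0 -> MISS (open row0); precharges=1
Acc 5: bank1 row2 -> MISS (open row2); precharges=2
Acc 6: bank1 row2 -> HIT
Acc 7: bank1 row1 -> MISS (open row1); precharges=3
Acc 8: bank1 row1 -> HIT
Acc 9: bank0 row1 -> MISS (open row1); precharges=4
Acc 10: bank0 row3 -> MISS (open row3); precharges=5
Acc 11: bank1 row0 -> MISS (open row0); precharges=6
Acc 12: bank1 row1 -> MISS (open row1); precharges=7
Acc 13: bank0 row4 -> MISS (open row4); precharges=8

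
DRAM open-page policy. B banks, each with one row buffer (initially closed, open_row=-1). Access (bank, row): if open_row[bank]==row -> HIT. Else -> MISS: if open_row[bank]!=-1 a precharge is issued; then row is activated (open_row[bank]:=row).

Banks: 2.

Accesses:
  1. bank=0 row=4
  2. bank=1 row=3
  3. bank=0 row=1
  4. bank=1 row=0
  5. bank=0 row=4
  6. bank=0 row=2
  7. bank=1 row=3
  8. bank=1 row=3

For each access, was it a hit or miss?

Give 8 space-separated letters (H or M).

Answer: M M M M M M M H

Derivation:
Acc 1: bank0 row4 -> MISS (open row4); precharges=0
Acc 2: bank1 row3 -> MISS (open row3); precharges=0
Acc 3: bank0 row1 -> MISS (open row1); precharges=1
Acc 4: bank1 row0 -> MISS (open row0); precharges=2
Acc 5: bank0 row4 -> MISS (open row4); precharges=3
Acc 6: bank0 row2 -> MISS (open row2); precharges=4
Acc 7: bank1 row3 -> MISS (open row3); precharges=5
Acc 8: bank1 row3 -> HIT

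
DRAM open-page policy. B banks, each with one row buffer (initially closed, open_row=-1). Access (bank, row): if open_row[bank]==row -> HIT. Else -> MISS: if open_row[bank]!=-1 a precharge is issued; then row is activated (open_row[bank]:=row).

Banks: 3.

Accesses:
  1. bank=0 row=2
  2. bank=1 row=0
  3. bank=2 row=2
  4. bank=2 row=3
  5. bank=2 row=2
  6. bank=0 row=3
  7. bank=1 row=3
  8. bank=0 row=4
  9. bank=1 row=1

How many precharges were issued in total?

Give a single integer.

Acc 1: bank0 row2 -> MISS (open row2); precharges=0
Acc 2: bank1 row0 -> MISS (open row0); precharges=0
Acc 3: bank2 row2 -> MISS (open row2); precharges=0
Acc 4: bank2 row3 -> MISS (open row3); precharges=1
Acc 5: bank2 row2 -> MISS (open row2); precharges=2
Acc 6: bank0 row3 -> MISS (open row3); precharges=3
Acc 7: bank1 row3 -> MISS (open row3); precharges=4
Acc 8: bank0 row4 -> MISS (open row4); precharges=5
Acc 9: bank1 row1 -> MISS (open row1); precharges=6

Answer: 6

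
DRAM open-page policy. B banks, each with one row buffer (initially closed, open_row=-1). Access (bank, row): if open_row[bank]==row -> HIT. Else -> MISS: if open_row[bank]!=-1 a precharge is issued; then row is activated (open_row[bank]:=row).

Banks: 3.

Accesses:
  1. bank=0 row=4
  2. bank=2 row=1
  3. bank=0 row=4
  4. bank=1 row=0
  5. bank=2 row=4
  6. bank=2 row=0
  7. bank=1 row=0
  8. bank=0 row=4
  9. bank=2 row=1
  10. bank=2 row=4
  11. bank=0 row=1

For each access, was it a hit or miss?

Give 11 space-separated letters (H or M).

Answer: M M H M M M H H M M M

Derivation:
Acc 1: bank0 row4 -> MISS (open row4); precharges=0
Acc 2: bank2 row1 -> MISS (open row1); precharges=0
Acc 3: bank0 row4 -> HIT
Acc 4: bank1 row0 -> MISS (open row0); precharges=0
Acc 5: bank2 row4 -> MISS (open row4); precharges=1
Acc 6: bank2 row0 -> MISS (open row0); precharges=2
Acc 7: bank1 row0 -> HIT
Acc 8: bank0 row4 -> HIT
Acc 9: bank2 row1 -> MISS (open row1); precharges=3
Acc 10: bank2 row4 -> MISS (open row4); precharges=4
Acc 11: bank0 row1 -> MISS (open row1); precharges=5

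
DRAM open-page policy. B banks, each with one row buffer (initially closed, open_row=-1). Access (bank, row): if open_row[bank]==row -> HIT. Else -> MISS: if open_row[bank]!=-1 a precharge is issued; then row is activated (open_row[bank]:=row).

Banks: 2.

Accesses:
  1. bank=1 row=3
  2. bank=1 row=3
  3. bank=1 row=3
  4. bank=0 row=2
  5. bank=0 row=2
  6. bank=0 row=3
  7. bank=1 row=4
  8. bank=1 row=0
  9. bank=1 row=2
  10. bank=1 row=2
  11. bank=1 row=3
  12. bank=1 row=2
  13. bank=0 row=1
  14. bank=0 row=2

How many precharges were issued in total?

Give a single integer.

Answer: 8

Derivation:
Acc 1: bank1 row3 -> MISS (open row3); precharges=0
Acc 2: bank1 row3 -> HIT
Acc 3: bank1 row3 -> HIT
Acc 4: bank0 row2 -> MISS (open row2); precharges=0
Acc 5: bank0 row2 -> HIT
Acc 6: bank0 row3 -> MISS (open row3); precharges=1
Acc 7: bank1 row4 -> MISS (open row4); precharges=2
Acc 8: bank1 row0 -> MISS (open row0); precharges=3
Acc 9: bank1 row2 -> MISS (open row2); precharges=4
Acc 10: bank1 row2 -> HIT
Acc 11: bank1 row3 -> MISS (open row3); precharges=5
Acc 12: bank1 row2 -> MISS (open row2); precharges=6
Acc 13: bank0 row1 -> MISS (open row1); precharges=7
Acc 14: bank0 row2 -> MISS (open row2); precharges=8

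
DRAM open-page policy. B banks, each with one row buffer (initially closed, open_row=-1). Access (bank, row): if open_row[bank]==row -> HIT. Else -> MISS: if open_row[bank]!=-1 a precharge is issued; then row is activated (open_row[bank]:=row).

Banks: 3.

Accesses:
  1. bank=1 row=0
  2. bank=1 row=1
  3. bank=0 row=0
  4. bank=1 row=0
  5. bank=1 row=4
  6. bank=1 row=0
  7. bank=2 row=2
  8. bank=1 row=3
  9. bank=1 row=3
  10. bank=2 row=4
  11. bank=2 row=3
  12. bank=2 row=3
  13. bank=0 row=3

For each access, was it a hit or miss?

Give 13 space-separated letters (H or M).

Answer: M M M M M M M M H M M H M

Derivation:
Acc 1: bank1 row0 -> MISS (open row0); precharges=0
Acc 2: bank1 row1 -> MISS (open row1); precharges=1
Acc 3: bank0 row0 -> MISS (open row0); precharges=1
Acc 4: bank1 row0 -> MISS (open row0); precharges=2
Acc 5: bank1 row4 -> MISS (open row4); precharges=3
Acc 6: bank1 row0 -> MISS (open row0); precharges=4
Acc 7: bank2 row2 -> MISS (open row2); precharges=4
Acc 8: bank1 row3 -> MISS (open row3); precharges=5
Acc 9: bank1 row3 -> HIT
Acc 10: bank2 row4 -> MISS (open row4); precharges=6
Acc 11: bank2 row3 -> MISS (open row3); precharges=7
Acc 12: bank2 row3 -> HIT
Acc 13: bank0 row3 -> MISS (open row3); precharges=8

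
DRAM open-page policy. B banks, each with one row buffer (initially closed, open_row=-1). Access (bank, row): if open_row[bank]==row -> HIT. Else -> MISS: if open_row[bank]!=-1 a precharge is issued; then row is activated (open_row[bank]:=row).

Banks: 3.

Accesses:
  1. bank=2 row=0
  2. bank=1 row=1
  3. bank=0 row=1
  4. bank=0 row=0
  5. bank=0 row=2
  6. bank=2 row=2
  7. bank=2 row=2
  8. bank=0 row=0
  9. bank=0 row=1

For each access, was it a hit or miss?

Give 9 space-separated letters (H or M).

Answer: M M M M M M H M M

Derivation:
Acc 1: bank2 row0 -> MISS (open row0); precharges=0
Acc 2: bank1 row1 -> MISS (open row1); precharges=0
Acc 3: bank0 row1 -> MISS (open row1); precharges=0
Acc 4: bank0 row0 -> MISS (open row0); precharges=1
Acc 5: bank0 row2 -> MISS (open row2); precharges=2
Acc 6: bank2 row2 -> MISS (open row2); precharges=3
Acc 7: bank2 row2 -> HIT
Acc 8: bank0 row0 -> MISS (open row0); precharges=4
Acc 9: bank0 row1 -> MISS (open row1); precharges=5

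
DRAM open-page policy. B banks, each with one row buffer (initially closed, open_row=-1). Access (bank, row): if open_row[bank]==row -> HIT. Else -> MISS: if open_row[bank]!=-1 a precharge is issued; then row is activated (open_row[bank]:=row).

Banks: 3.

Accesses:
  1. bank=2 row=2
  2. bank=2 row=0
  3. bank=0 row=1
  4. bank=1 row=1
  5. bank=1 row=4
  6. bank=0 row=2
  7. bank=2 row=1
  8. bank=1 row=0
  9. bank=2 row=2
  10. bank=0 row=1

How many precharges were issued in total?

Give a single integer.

Acc 1: bank2 row2 -> MISS (open row2); precharges=0
Acc 2: bank2 row0 -> MISS (open row0); precharges=1
Acc 3: bank0 row1 -> MISS (open row1); precharges=1
Acc 4: bank1 row1 -> MISS (open row1); precharges=1
Acc 5: bank1 row4 -> MISS (open row4); precharges=2
Acc 6: bank0 row2 -> MISS (open row2); precharges=3
Acc 7: bank2 row1 -> MISS (open row1); precharges=4
Acc 8: bank1 row0 -> MISS (open row0); precharges=5
Acc 9: bank2 row2 -> MISS (open row2); precharges=6
Acc 10: bank0 row1 -> MISS (open row1); precharges=7

Answer: 7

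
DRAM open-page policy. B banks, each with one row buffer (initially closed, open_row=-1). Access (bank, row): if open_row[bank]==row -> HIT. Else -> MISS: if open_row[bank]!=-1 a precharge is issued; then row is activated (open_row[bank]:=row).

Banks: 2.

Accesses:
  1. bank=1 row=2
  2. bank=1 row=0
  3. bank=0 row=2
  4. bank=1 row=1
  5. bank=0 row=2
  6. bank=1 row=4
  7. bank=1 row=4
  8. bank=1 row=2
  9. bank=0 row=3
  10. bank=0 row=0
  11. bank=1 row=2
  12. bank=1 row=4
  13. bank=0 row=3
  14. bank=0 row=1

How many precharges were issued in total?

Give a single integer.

Answer: 9

Derivation:
Acc 1: bank1 row2 -> MISS (open row2); precharges=0
Acc 2: bank1 row0 -> MISS (open row0); precharges=1
Acc 3: bank0 row2 -> MISS (open row2); precharges=1
Acc 4: bank1 row1 -> MISS (open row1); precharges=2
Acc 5: bank0 row2 -> HIT
Acc 6: bank1 row4 -> MISS (open row4); precharges=3
Acc 7: bank1 row4 -> HIT
Acc 8: bank1 row2 -> MISS (open row2); precharges=4
Acc 9: bank0 row3 -> MISS (open row3); precharges=5
Acc 10: bank0 row0 -> MISS (open row0); precharges=6
Acc 11: bank1 row2 -> HIT
Acc 12: bank1 row4 -> MISS (open row4); precharges=7
Acc 13: bank0 row3 -> MISS (open row3); precharges=8
Acc 14: bank0 row1 -> MISS (open row1); precharges=9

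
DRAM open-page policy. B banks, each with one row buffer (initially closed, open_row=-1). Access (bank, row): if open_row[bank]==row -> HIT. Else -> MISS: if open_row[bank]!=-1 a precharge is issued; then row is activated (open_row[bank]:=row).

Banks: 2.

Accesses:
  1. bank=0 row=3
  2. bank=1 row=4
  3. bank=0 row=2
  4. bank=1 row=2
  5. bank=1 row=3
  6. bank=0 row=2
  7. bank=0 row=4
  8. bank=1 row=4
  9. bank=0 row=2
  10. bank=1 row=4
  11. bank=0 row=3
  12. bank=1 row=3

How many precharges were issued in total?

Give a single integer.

Acc 1: bank0 row3 -> MISS (open row3); precharges=0
Acc 2: bank1 row4 -> MISS (open row4); precharges=0
Acc 3: bank0 row2 -> MISS (open row2); precharges=1
Acc 4: bank1 row2 -> MISS (open row2); precharges=2
Acc 5: bank1 row3 -> MISS (open row3); precharges=3
Acc 6: bank0 row2 -> HIT
Acc 7: bank0 row4 -> MISS (open row4); precharges=4
Acc 8: bank1 row4 -> MISS (open row4); precharges=5
Acc 9: bank0 row2 -> MISS (open row2); precharges=6
Acc 10: bank1 row4 -> HIT
Acc 11: bank0 row3 -> MISS (open row3); precharges=7
Acc 12: bank1 row3 -> MISS (open row3); precharges=8

Answer: 8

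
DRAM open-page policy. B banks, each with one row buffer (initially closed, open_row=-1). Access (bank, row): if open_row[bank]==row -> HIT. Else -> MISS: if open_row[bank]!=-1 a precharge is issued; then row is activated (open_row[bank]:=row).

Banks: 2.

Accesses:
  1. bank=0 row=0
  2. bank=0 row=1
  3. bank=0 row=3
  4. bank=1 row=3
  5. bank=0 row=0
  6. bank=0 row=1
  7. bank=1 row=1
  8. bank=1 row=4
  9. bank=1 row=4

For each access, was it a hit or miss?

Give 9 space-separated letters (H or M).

Answer: M M M M M M M M H

Derivation:
Acc 1: bank0 row0 -> MISS (open row0); precharges=0
Acc 2: bank0 row1 -> MISS (open row1); precharges=1
Acc 3: bank0 row3 -> MISS (open row3); precharges=2
Acc 4: bank1 row3 -> MISS (open row3); precharges=2
Acc 5: bank0 row0 -> MISS (open row0); precharges=3
Acc 6: bank0 row1 -> MISS (open row1); precharges=4
Acc 7: bank1 row1 -> MISS (open row1); precharges=5
Acc 8: bank1 row4 -> MISS (open row4); precharges=6
Acc 9: bank1 row4 -> HIT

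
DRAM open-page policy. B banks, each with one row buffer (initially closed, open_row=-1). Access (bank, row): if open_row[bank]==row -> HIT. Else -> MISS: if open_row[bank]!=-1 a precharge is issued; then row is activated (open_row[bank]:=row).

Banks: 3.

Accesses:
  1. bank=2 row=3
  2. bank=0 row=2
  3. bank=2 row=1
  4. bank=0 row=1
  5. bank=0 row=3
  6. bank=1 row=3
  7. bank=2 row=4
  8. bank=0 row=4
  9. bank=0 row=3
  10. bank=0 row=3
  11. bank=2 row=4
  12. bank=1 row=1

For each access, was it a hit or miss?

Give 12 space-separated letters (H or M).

Acc 1: bank2 row3 -> MISS (open row3); precharges=0
Acc 2: bank0 row2 -> MISS (open row2); precharges=0
Acc 3: bank2 row1 -> MISS (open row1); precharges=1
Acc 4: bank0 row1 -> MISS (open row1); precharges=2
Acc 5: bank0 row3 -> MISS (open row3); precharges=3
Acc 6: bank1 row3 -> MISS (open row3); precharges=3
Acc 7: bank2 row4 -> MISS (open row4); precharges=4
Acc 8: bank0 row4 -> MISS (open row4); precharges=5
Acc 9: bank0 row3 -> MISS (open row3); precharges=6
Acc 10: bank0 row3 -> HIT
Acc 11: bank2 row4 -> HIT
Acc 12: bank1 row1 -> MISS (open row1); precharges=7

Answer: M M M M M M M M M H H M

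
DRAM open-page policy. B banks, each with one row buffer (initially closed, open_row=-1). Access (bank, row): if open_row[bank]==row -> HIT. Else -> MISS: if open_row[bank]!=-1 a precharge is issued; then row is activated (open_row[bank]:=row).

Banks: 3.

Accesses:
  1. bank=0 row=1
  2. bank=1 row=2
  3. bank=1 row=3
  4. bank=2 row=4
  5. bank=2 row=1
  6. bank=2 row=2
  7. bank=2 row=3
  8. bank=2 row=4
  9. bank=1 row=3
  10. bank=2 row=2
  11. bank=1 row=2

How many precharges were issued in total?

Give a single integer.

Answer: 7

Derivation:
Acc 1: bank0 row1 -> MISS (open row1); precharges=0
Acc 2: bank1 row2 -> MISS (open row2); precharges=0
Acc 3: bank1 row3 -> MISS (open row3); precharges=1
Acc 4: bank2 row4 -> MISS (open row4); precharges=1
Acc 5: bank2 row1 -> MISS (open row1); precharges=2
Acc 6: bank2 row2 -> MISS (open row2); precharges=3
Acc 7: bank2 row3 -> MISS (open row3); precharges=4
Acc 8: bank2 row4 -> MISS (open row4); precharges=5
Acc 9: bank1 row3 -> HIT
Acc 10: bank2 row2 -> MISS (open row2); precharges=6
Acc 11: bank1 row2 -> MISS (open row2); precharges=7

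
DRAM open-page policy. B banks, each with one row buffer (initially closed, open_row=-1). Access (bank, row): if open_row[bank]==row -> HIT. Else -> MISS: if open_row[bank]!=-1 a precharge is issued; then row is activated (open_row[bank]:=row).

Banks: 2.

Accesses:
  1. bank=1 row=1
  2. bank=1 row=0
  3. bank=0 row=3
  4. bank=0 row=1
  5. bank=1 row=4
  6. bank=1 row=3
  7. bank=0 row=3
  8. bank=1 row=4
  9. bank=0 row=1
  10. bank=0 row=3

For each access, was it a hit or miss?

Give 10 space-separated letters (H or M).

Answer: M M M M M M M M M M

Derivation:
Acc 1: bank1 row1 -> MISS (open row1); precharges=0
Acc 2: bank1 row0 -> MISS (open row0); precharges=1
Acc 3: bank0 row3 -> MISS (open row3); precharges=1
Acc 4: bank0 row1 -> MISS (open row1); precharges=2
Acc 5: bank1 row4 -> MISS (open row4); precharges=3
Acc 6: bank1 row3 -> MISS (open row3); precharges=4
Acc 7: bank0 row3 -> MISS (open row3); precharges=5
Acc 8: bank1 row4 -> MISS (open row4); precharges=6
Acc 9: bank0 row1 -> MISS (open row1); precharges=7
Acc 10: bank0 row3 -> MISS (open row3); precharges=8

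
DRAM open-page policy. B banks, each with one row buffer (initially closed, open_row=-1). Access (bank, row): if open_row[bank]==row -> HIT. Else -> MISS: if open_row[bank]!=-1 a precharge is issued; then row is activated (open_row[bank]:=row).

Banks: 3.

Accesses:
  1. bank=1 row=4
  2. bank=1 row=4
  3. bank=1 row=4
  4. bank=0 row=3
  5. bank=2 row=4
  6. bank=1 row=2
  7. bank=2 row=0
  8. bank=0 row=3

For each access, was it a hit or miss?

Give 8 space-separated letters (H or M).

Acc 1: bank1 row4 -> MISS (open row4); precharges=0
Acc 2: bank1 row4 -> HIT
Acc 3: bank1 row4 -> HIT
Acc 4: bank0 row3 -> MISS (open row3); precharges=0
Acc 5: bank2 row4 -> MISS (open row4); precharges=0
Acc 6: bank1 row2 -> MISS (open row2); precharges=1
Acc 7: bank2 row0 -> MISS (open row0); precharges=2
Acc 8: bank0 row3 -> HIT

Answer: M H H M M M M H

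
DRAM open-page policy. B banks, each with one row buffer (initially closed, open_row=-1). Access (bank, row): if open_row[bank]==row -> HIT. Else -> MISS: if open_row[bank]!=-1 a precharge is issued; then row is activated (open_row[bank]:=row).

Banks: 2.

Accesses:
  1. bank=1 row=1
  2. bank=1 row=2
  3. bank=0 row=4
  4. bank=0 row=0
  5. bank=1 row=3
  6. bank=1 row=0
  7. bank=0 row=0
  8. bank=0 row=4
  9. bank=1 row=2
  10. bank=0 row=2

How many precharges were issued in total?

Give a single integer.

Acc 1: bank1 row1 -> MISS (open row1); precharges=0
Acc 2: bank1 row2 -> MISS (open row2); precharges=1
Acc 3: bank0 row4 -> MISS (open row4); precharges=1
Acc 4: bank0 row0 -> MISS (open row0); precharges=2
Acc 5: bank1 row3 -> MISS (open row3); precharges=3
Acc 6: bank1 row0 -> MISS (open row0); precharges=4
Acc 7: bank0 row0 -> HIT
Acc 8: bank0 row4 -> MISS (open row4); precharges=5
Acc 9: bank1 row2 -> MISS (open row2); precharges=6
Acc 10: bank0 row2 -> MISS (open row2); precharges=7

Answer: 7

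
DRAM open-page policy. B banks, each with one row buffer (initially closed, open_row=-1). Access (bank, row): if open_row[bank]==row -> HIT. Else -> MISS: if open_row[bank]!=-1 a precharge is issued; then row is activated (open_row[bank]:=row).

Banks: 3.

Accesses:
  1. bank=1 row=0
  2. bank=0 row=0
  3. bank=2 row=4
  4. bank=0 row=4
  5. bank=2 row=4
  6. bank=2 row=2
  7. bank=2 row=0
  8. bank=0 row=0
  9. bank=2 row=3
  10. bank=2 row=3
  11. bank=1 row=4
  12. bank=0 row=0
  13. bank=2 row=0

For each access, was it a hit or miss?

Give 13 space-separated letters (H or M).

Acc 1: bank1 row0 -> MISS (open row0); precharges=0
Acc 2: bank0 row0 -> MISS (open row0); precharges=0
Acc 3: bank2 row4 -> MISS (open row4); precharges=0
Acc 4: bank0 row4 -> MISS (open row4); precharges=1
Acc 5: bank2 row4 -> HIT
Acc 6: bank2 row2 -> MISS (open row2); precharges=2
Acc 7: bank2 row0 -> MISS (open row0); precharges=3
Acc 8: bank0 row0 -> MISS (open row0); precharges=4
Acc 9: bank2 row3 -> MISS (open row3); precharges=5
Acc 10: bank2 row3 -> HIT
Acc 11: bank1 row4 -> MISS (open row4); precharges=6
Acc 12: bank0 row0 -> HIT
Acc 13: bank2 row0 -> MISS (open row0); precharges=7

Answer: M M M M H M M M M H M H M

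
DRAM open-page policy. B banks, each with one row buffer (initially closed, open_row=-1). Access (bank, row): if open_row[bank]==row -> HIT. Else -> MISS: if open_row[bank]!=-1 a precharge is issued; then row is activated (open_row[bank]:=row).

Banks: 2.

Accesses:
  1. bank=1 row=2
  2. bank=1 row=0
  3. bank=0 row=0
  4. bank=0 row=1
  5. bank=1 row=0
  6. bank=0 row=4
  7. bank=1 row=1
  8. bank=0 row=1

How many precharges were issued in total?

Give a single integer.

Answer: 5

Derivation:
Acc 1: bank1 row2 -> MISS (open row2); precharges=0
Acc 2: bank1 row0 -> MISS (open row0); precharges=1
Acc 3: bank0 row0 -> MISS (open row0); precharges=1
Acc 4: bank0 row1 -> MISS (open row1); precharges=2
Acc 5: bank1 row0 -> HIT
Acc 6: bank0 row4 -> MISS (open row4); precharges=3
Acc 7: bank1 row1 -> MISS (open row1); precharges=4
Acc 8: bank0 row1 -> MISS (open row1); precharges=5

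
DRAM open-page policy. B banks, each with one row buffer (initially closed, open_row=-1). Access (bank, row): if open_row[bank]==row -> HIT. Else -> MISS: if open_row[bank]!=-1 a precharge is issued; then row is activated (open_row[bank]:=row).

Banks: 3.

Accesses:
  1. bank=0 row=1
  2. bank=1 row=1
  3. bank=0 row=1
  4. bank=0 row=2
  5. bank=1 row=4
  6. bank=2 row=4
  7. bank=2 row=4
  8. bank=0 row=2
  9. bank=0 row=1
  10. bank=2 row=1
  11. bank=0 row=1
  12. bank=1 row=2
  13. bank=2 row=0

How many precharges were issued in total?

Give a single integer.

Answer: 6

Derivation:
Acc 1: bank0 row1 -> MISS (open row1); precharges=0
Acc 2: bank1 row1 -> MISS (open row1); precharges=0
Acc 3: bank0 row1 -> HIT
Acc 4: bank0 row2 -> MISS (open row2); precharges=1
Acc 5: bank1 row4 -> MISS (open row4); precharges=2
Acc 6: bank2 row4 -> MISS (open row4); precharges=2
Acc 7: bank2 row4 -> HIT
Acc 8: bank0 row2 -> HIT
Acc 9: bank0 row1 -> MISS (open row1); precharges=3
Acc 10: bank2 row1 -> MISS (open row1); precharges=4
Acc 11: bank0 row1 -> HIT
Acc 12: bank1 row2 -> MISS (open row2); precharges=5
Acc 13: bank2 row0 -> MISS (open row0); precharges=6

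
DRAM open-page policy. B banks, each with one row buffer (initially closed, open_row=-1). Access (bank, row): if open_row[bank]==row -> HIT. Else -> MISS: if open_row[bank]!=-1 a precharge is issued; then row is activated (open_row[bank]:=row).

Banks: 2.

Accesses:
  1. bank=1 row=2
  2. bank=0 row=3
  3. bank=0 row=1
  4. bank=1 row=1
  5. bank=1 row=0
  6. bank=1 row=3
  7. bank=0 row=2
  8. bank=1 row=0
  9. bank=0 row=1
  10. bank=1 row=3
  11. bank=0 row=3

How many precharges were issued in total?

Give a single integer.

Answer: 9

Derivation:
Acc 1: bank1 row2 -> MISS (open row2); precharges=0
Acc 2: bank0 row3 -> MISS (open row3); precharges=0
Acc 3: bank0 row1 -> MISS (open row1); precharges=1
Acc 4: bank1 row1 -> MISS (open row1); precharges=2
Acc 5: bank1 row0 -> MISS (open row0); precharges=3
Acc 6: bank1 row3 -> MISS (open row3); precharges=4
Acc 7: bank0 row2 -> MISS (open row2); precharges=5
Acc 8: bank1 row0 -> MISS (open row0); precharges=6
Acc 9: bank0 row1 -> MISS (open row1); precharges=7
Acc 10: bank1 row3 -> MISS (open row3); precharges=8
Acc 11: bank0 row3 -> MISS (open row3); precharges=9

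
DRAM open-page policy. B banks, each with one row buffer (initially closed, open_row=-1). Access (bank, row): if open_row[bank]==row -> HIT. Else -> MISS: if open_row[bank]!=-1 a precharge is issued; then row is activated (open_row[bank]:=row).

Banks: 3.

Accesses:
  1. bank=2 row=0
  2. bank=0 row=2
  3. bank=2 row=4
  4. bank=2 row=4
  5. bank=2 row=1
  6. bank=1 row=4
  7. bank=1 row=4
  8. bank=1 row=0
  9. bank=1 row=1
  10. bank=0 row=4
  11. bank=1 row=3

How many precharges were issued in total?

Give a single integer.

Answer: 6

Derivation:
Acc 1: bank2 row0 -> MISS (open row0); precharges=0
Acc 2: bank0 row2 -> MISS (open row2); precharges=0
Acc 3: bank2 row4 -> MISS (open row4); precharges=1
Acc 4: bank2 row4 -> HIT
Acc 5: bank2 row1 -> MISS (open row1); precharges=2
Acc 6: bank1 row4 -> MISS (open row4); precharges=2
Acc 7: bank1 row4 -> HIT
Acc 8: bank1 row0 -> MISS (open row0); precharges=3
Acc 9: bank1 row1 -> MISS (open row1); precharges=4
Acc 10: bank0 row4 -> MISS (open row4); precharges=5
Acc 11: bank1 row3 -> MISS (open row3); precharges=6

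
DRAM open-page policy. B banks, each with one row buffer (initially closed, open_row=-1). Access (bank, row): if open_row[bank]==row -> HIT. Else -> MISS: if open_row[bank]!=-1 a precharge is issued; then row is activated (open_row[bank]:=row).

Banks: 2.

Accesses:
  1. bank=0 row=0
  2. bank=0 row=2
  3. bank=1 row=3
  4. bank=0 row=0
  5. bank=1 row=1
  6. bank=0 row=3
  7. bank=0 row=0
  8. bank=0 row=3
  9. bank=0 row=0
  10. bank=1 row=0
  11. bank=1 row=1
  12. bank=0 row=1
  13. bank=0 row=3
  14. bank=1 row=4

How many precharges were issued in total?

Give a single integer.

Acc 1: bank0 row0 -> MISS (open row0); precharges=0
Acc 2: bank0 row2 -> MISS (open row2); precharges=1
Acc 3: bank1 row3 -> MISS (open row3); precharges=1
Acc 4: bank0 row0 -> MISS (open row0); precharges=2
Acc 5: bank1 row1 -> MISS (open row1); precharges=3
Acc 6: bank0 row3 -> MISS (open row3); precharges=4
Acc 7: bank0 row0 -> MISS (open row0); precharges=5
Acc 8: bank0 row3 -> MISS (open row3); precharges=6
Acc 9: bank0 row0 -> MISS (open row0); precharges=7
Acc 10: bank1 row0 -> MISS (open row0); precharges=8
Acc 11: bank1 row1 -> MISS (open row1); precharges=9
Acc 12: bank0 row1 -> MISS (open row1); precharges=10
Acc 13: bank0 row3 -> MISS (open row3); precharges=11
Acc 14: bank1 row4 -> MISS (open row4); precharges=12

Answer: 12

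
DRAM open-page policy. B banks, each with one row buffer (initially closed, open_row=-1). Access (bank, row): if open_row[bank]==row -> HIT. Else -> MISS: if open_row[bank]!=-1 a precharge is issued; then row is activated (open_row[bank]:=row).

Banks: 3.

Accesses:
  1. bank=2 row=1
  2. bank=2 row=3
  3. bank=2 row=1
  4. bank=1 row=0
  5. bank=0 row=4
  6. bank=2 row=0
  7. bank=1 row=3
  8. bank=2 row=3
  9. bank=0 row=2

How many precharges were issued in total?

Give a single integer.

Acc 1: bank2 row1 -> MISS (open row1); precharges=0
Acc 2: bank2 row3 -> MISS (open row3); precharges=1
Acc 3: bank2 row1 -> MISS (open row1); precharges=2
Acc 4: bank1 row0 -> MISS (open row0); precharges=2
Acc 5: bank0 row4 -> MISS (open row4); precharges=2
Acc 6: bank2 row0 -> MISS (open row0); precharges=3
Acc 7: bank1 row3 -> MISS (open row3); precharges=4
Acc 8: bank2 row3 -> MISS (open row3); precharges=5
Acc 9: bank0 row2 -> MISS (open row2); precharges=6

Answer: 6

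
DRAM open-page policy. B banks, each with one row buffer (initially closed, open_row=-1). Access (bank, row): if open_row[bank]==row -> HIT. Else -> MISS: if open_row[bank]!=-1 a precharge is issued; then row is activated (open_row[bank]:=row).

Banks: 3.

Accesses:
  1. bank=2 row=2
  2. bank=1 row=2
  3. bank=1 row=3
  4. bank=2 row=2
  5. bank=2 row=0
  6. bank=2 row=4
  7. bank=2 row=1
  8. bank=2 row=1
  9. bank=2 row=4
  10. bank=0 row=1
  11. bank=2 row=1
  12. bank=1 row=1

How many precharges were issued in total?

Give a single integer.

Answer: 7

Derivation:
Acc 1: bank2 row2 -> MISS (open row2); precharges=0
Acc 2: bank1 row2 -> MISS (open row2); precharges=0
Acc 3: bank1 row3 -> MISS (open row3); precharges=1
Acc 4: bank2 row2 -> HIT
Acc 5: bank2 row0 -> MISS (open row0); precharges=2
Acc 6: bank2 row4 -> MISS (open row4); precharges=3
Acc 7: bank2 row1 -> MISS (open row1); precharges=4
Acc 8: bank2 row1 -> HIT
Acc 9: bank2 row4 -> MISS (open row4); precharges=5
Acc 10: bank0 row1 -> MISS (open row1); precharges=5
Acc 11: bank2 row1 -> MISS (open row1); precharges=6
Acc 12: bank1 row1 -> MISS (open row1); precharges=7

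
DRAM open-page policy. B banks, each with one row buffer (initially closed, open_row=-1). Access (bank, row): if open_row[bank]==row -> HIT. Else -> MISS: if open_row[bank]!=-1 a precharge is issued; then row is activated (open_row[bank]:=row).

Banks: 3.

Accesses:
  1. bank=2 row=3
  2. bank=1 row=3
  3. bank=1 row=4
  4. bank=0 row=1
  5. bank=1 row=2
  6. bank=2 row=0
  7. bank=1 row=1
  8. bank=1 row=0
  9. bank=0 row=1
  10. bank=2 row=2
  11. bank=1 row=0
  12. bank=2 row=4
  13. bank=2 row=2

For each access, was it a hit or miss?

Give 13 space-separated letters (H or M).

Acc 1: bank2 row3 -> MISS (open row3); precharges=0
Acc 2: bank1 row3 -> MISS (open row3); precharges=0
Acc 3: bank1 row4 -> MISS (open row4); precharges=1
Acc 4: bank0 row1 -> MISS (open row1); precharges=1
Acc 5: bank1 row2 -> MISS (open row2); precharges=2
Acc 6: bank2 row0 -> MISS (open row0); precharges=3
Acc 7: bank1 row1 -> MISS (open row1); precharges=4
Acc 8: bank1 row0 -> MISS (open row0); precharges=5
Acc 9: bank0 row1 -> HIT
Acc 10: bank2 row2 -> MISS (open row2); precharges=6
Acc 11: bank1 row0 -> HIT
Acc 12: bank2 row4 -> MISS (open row4); precharges=7
Acc 13: bank2 row2 -> MISS (open row2); precharges=8

Answer: M M M M M M M M H M H M M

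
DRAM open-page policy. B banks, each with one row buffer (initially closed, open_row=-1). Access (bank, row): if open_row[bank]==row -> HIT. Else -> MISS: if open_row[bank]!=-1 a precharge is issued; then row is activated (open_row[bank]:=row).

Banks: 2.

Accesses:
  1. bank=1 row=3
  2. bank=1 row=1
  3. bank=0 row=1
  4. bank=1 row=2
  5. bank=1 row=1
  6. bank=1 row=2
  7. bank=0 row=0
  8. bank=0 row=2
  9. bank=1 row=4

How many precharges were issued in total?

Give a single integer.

Answer: 7

Derivation:
Acc 1: bank1 row3 -> MISS (open row3); precharges=0
Acc 2: bank1 row1 -> MISS (open row1); precharges=1
Acc 3: bank0 row1 -> MISS (open row1); precharges=1
Acc 4: bank1 row2 -> MISS (open row2); precharges=2
Acc 5: bank1 row1 -> MISS (open row1); precharges=3
Acc 6: bank1 row2 -> MISS (open row2); precharges=4
Acc 7: bank0 row0 -> MISS (open row0); precharges=5
Acc 8: bank0 row2 -> MISS (open row2); precharges=6
Acc 9: bank1 row4 -> MISS (open row4); precharges=7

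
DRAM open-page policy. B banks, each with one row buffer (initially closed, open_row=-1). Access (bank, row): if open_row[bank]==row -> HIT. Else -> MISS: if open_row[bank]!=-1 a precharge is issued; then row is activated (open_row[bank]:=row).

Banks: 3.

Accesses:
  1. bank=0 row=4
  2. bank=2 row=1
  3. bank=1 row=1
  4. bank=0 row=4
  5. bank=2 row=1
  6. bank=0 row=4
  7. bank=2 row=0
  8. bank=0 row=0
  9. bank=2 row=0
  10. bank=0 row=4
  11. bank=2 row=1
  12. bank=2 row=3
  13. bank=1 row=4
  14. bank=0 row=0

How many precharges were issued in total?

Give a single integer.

Answer: 7

Derivation:
Acc 1: bank0 row4 -> MISS (open row4); precharges=0
Acc 2: bank2 row1 -> MISS (open row1); precharges=0
Acc 3: bank1 row1 -> MISS (open row1); precharges=0
Acc 4: bank0 row4 -> HIT
Acc 5: bank2 row1 -> HIT
Acc 6: bank0 row4 -> HIT
Acc 7: bank2 row0 -> MISS (open row0); precharges=1
Acc 8: bank0 row0 -> MISS (open row0); precharges=2
Acc 9: bank2 row0 -> HIT
Acc 10: bank0 row4 -> MISS (open row4); precharges=3
Acc 11: bank2 row1 -> MISS (open row1); precharges=4
Acc 12: bank2 row3 -> MISS (open row3); precharges=5
Acc 13: bank1 row4 -> MISS (open row4); precharges=6
Acc 14: bank0 row0 -> MISS (open row0); precharges=7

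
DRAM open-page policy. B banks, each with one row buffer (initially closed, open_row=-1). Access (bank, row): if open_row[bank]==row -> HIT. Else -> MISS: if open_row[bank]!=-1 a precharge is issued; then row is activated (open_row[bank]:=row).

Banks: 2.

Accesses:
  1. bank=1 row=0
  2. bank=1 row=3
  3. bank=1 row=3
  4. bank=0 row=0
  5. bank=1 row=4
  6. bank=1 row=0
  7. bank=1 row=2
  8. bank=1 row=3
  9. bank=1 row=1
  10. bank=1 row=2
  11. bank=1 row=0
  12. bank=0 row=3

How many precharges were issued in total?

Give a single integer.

Answer: 9

Derivation:
Acc 1: bank1 row0 -> MISS (open row0); precharges=0
Acc 2: bank1 row3 -> MISS (open row3); precharges=1
Acc 3: bank1 row3 -> HIT
Acc 4: bank0 row0 -> MISS (open row0); precharges=1
Acc 5: bank1 row4 -> MISS (open row4); precharges=2
Acc 6: bank1 row0 -> MISS (open row0); precharges=3
Acc 7: bank1 row2 -> MISS (open row2); precharges=4
Acc 8: bank1 row3 -> MISS (open row3); precharges=5
Acc 9: bank1 row1 -> MISS (open row1); precharges=6
Acc 10: bank1 row2 -> MISS (open row2); precharges=7
Acc 11: bank1 row0 -> MISS (open row0); precharges=8
Acc 12: bank0 row3 -> MISS (open row3); precharges=9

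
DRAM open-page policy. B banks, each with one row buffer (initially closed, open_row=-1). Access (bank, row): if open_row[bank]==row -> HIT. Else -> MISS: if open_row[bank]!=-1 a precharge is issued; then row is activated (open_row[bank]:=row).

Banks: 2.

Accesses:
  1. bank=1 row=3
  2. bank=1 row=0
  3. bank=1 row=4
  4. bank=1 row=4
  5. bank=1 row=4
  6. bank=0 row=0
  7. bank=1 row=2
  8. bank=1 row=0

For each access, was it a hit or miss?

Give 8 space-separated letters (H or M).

Acc 1: bank1 row3 -> MISS (open row3); precharges=0
Acc 2: bank1 row0 -> MISS (open row0); precharges=1
Acc 3: bank1 row4 -> MISS (open row4); precharges=2
Acc 4: bank1 row4 -> HIT
Acc 5: bank1 row4 -> HIT
Acc 6: bank0 row0 -> MISS (open row0); precharges=2
Acc 7: bank1 row2 -> MISS (open row2); precharges=3
Acc 8: bank1 row0 -> MISS (open row0); precharges=4

Answer: M M M H H M M M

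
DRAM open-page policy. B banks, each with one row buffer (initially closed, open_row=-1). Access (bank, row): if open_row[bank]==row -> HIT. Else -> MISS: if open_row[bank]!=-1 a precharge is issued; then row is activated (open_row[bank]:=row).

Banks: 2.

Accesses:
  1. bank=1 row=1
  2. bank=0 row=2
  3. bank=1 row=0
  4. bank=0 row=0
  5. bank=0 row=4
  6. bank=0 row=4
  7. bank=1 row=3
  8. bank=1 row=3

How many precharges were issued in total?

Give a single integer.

Acc 1: bank1 row1 -> MISS (open row1); precharges=0
Acc 2: bank0 row2 -> MISS (open row2); precharges=0
Acc 3: bank1 row0 -> MISS (open row0); precharges=1
Acc 4: bank0 row0 -> MISS (open row0); precharges=2
Acc 5: bank0 row4 -> MISS (open row4); precharges=3
Acc 6: bank0 row4 -> HIT
Acc 7: bank1 row3 -> MISS (open row3); precharges=4
Acc 8: bank1 row3 -> HIT

Answer: 4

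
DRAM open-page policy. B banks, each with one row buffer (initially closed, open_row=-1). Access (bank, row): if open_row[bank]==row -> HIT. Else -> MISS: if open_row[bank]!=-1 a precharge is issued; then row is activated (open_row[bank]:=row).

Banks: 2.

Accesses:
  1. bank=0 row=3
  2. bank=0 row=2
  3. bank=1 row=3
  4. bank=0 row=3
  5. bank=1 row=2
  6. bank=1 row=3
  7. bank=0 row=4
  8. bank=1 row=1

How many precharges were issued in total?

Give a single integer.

Answer: 6

Derivation:
Acc 1: bank0 row3 -> MISS (open row3); precharges=0
Acc 2: bank0 row2 -> MISS (open row2); precharges=1
Acc 3: bank1 row3 -> MISS (open row3); precharges=1
Acc 4: bank0 row3 -> MISS (open row3); precharges=2
Acc 5: bank1 row2 -> MISS (open row2); precharges=3
Acc 6: bank1 row3 -> MISS (open row3); precharges=4
Acc 7: bank0 row4 -> MISS (open row4); precharges=5
Acc 8: bank1 row1 -> MISS (open row1); precharges=6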